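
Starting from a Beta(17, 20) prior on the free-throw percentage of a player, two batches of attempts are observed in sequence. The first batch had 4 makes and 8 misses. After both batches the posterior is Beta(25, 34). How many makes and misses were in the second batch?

Because Beta–binomial updating is additive in the counts, the combined data contributed (α_post−α_prior, β_post−β_prior) successes and failures.
Total across both batches: 25−17=8 makes, 34−20=14 misses.
Subtract the first batch: 8−4=4 makes and 14−8=6 misses.

4 makes and 6 misses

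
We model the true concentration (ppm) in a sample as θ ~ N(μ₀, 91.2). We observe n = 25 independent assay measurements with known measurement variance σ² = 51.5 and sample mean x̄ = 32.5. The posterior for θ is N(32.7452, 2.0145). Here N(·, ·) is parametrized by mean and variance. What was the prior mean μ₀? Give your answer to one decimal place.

μ₀ = 43.6

The posterior mean is a precision-weighted average: μ_n = (τ₀μ₀ + τ_data·x̄)/(τ₀+τ_data), with τ₀=1/σ₀² and τ_data=n/σ².
Here τ₀ = 1/91.2 = 0.010965 and τ_data = 25/51.5 = 0.485437, so τ_n = 0.496402.
Rearranging for μ₀: μ₀ = (μ_n·τ_n − τ_data·x̄)/τ₀ = (32.7452·0.496402 − 0.485437·32.5) / 0.010965 = 0.478080/0.010965 ≈ 43.6.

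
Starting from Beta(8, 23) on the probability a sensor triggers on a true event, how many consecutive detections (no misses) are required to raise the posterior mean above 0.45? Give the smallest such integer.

k = 11

After k detections and 0 misses the posterior is Beta(8+k, 23), with mean (8+k)/(8+23+k).
Set (8+k)/(31+k) > 0.45 and solve: k > (0.45·31 − 8)/(1 − 0.45) = 10.818.
The smallest integer exceeding 10.818 is 11.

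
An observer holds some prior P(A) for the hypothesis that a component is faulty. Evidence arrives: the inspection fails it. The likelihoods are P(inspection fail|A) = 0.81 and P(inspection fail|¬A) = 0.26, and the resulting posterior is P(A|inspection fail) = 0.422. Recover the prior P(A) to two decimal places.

P(A) = 0.19

In odds form, posterior odds = prior odds × likelihood ratio, so prior odds = posterior odds ÷ LR.
Posterior odds = 0.422/(1−0.422) = 0.7301. LR = 0.81/0.26 = 3.1154.
Prior odds = 0.7301/3.1154 = 0.2344, so P(A) = 0.2344/(1+0.2344) ≈ 0.19.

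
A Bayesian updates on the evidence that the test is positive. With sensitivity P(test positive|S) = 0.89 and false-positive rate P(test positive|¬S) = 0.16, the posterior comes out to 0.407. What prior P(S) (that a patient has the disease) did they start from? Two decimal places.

Bayes' rule in odds form gives O(S|E) = O(S)·[P(E|S)/P(E|¬S)], hence O(S) = O(S|E)/LR.
Posterior odds = 0.407/(1−0.407) = 0.6863. LR = 0.89/0.16 = 5.5625.
Prior odds = 0.6863/5.5625 = 0.1234, so P(S) = 0.1234/(1+0.1234) ≈ 0.11.

P(S) = 0.11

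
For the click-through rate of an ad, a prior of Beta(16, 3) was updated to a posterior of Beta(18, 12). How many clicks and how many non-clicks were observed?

2 clicks and 9 non-clicks

A Beta(α, β) prior with s successes and f failures in binomial data gives a Beta(α+s, β+f) posterior.
So s = 18 − 16 = 2 and f = 12 − 3 = 9.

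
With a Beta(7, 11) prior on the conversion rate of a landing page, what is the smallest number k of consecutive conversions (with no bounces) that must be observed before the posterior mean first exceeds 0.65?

After k conversions and 0 bounces the posterior is Beta(7+k, 11), with mean (7+k)/(7+11+k).
Set (7+k)/(18+k) > 0.65 and solve: k > (0.65·18 − 7)/(1 − 0.65) = 13.429.
The smallest integer exceeding 13.429 is 14, and checking k=14: (21)/(32) = 0.6562 > 0.65.

k = 14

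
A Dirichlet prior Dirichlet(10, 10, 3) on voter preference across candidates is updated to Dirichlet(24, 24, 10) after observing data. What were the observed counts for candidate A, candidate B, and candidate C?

For a Dirichlet(α) prior with multinomial counts c, the posterior is Dirichlet(α + c) componentwise.
Counts are posterior − prior componentwise: 24−10=14, 24−10=14, 10−3=7.

counts (14, 14, 7)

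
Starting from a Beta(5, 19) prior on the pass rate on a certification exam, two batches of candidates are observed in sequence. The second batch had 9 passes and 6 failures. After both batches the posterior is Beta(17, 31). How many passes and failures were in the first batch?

Sequential conjugate updates are equivalent to a single update on the pooled data, so total successes = posterior α − prior α and total failures = posterior β − prior β.
Total across both batches: 17−5=12 passes, 31−19=12 failures.
Subtract the second batch: 12−9=3 passes and 12−6=6 failures.

3 passes and 6 failures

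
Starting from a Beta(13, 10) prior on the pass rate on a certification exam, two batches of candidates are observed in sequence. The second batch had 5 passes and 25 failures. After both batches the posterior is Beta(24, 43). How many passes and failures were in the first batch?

6 passes and 8 failures

Because Beta–binomial updating is additive in the counts, the combined data contributed (α_post−α_prior, β_post−β_prior) successes and failures.
Total across both batches: 24−13=11 passes, 43−10=33 failures.
Subtract the second batch: 11−5=6 passes and 33−25=8 failures.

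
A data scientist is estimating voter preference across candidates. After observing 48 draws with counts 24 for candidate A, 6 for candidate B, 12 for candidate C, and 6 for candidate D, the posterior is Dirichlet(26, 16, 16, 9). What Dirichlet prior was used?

Dirichlet(2, 10, 4, 3)

For a Dirichlet(α) prior with multinomial counts c, the posterior is Dirichlet(α + c) componentwise.
Subtract each count from the matching posterior parameter: 26−24=2, 16−6=10, 16−12=4, 9−6=3.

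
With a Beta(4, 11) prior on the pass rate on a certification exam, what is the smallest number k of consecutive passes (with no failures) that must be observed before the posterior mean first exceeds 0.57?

After k passes and 0 failures the posterior is Beta(4+k, 11), with mean (4+k)/(4+11+k).
Set (4+k)/(15+k) > 0.57 and solve: k > (0.57·15 − 4)/(1 − 0.57) = 10.581.
The smallest integer exceeding 10.581 is 11, and checking k=11: (15)/(26) = 0.5769 > 0.57.

k = 11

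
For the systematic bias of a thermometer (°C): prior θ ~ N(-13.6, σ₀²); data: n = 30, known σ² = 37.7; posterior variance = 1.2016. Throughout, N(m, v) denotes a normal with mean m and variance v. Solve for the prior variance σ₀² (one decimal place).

For the Normal–Normal model with known σ², precisions add: τ_n = τ₀ + n/σ².
So 1/σ₀² = 1/1.2016 − 30/37.7 = 0.832224 − 0.795756 = 0.036468.
Hence σ₀² = 1/0.036468 ≈ 27.4.

σ₀² = 27.4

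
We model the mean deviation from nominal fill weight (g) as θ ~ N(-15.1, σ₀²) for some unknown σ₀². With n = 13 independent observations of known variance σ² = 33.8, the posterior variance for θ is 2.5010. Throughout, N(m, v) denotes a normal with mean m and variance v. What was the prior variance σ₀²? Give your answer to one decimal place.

σ₀² = 65.7

Posterior precision equals prior precision plus data precision: 1/σ_n² = 1/σ₀² + n/σ².
So 1/σ₀² = 1/2.5010 − 13/33.8 = 0.399840 − 0.384615 = 0.015225.
Hence σ₀² = 1/0.015225 ≈ 65.7.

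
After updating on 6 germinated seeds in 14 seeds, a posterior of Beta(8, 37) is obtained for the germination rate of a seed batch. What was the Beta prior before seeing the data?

Beta(2, 29)

A Beta(α, β) prior with s successes and f failures in binomial data gives a Beta(α+s, β+f) posterior.
So α = 8 − 6 = 2 and β = 37 − 8 = 29.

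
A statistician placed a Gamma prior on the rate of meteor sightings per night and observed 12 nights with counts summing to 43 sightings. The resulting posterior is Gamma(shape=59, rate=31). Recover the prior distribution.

Gamma–Poisson conjugacy: posterior shape = α + Σxᵢ, posterior rate = β + n.
So α = 59 − 43 = 16 and β = 31 − 12 = 19.

Gamma(shape=16, rate=19)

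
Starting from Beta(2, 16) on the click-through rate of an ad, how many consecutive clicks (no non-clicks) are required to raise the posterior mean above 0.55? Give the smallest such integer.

After k clicks and 0 non-clicks the posterior is Beta(2+k, 16), with mean (2+k)/(2+16+k).
Set (2+k)/(18+k) > 0.55 and solve: k > (0.55·18 − 2)/(1 − 0.55) = 17.556.
The smallest integer exceeding 17.556 is 18, and checking k=18: (20)/(36) = 0.5556 > 0.55.

k = 18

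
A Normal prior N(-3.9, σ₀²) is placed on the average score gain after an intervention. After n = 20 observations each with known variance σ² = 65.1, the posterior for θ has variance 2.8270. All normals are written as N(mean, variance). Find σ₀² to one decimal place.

σ₀² = 21.5

For the Normal–Normal model with known σ², precisions add: τ_n = τ₀ + n/σ².
So 1/σ₀² = 1/2.8270 − 20/65.1 = 0.353732 − 0.307220 = 0.046512.
Hence σ₀² = 1/0.046512 ≈ 21.5.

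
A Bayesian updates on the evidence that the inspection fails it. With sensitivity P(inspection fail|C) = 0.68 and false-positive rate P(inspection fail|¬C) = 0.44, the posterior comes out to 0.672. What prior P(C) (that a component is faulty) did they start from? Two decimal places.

P(C) = 0.57

In odds form, posterior odds = prior odds × likelihood ratio, so prior odds = posterior odds ÷ LR.
Posterior odds = 0.672/(1−0.672) = 2.0488. LR = 0.68/0.44 = 1.5455.
Prior odds = 2.0488/1.5455 = 1.3257, so P(C) = 1.3257/(1+1.3257) ≈ 0.57.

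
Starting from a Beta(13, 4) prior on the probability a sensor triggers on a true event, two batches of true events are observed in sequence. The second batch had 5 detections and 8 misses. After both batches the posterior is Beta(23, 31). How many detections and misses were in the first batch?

5 detections and 19 misses

Because Beta–binomial updating is additive in the counts, the combined data contributed (α_post−α_prior, β_post−β_prior) successes and failures.
Total across both batches: 23−13=10 detections, 31−4=27 misses.
Subtract the second batch: 10−5=5 detections and 27−8=19 misses.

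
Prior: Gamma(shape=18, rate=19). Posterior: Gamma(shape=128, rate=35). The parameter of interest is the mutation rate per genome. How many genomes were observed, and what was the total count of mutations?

Gamma–Poisson conjugacy: posterior shape = α + Σxᵢ, posterior rate = β + n.
Matching: Σxᵢ = 128 − 18 = 110 and n = 35 − 19 = 16.

n = 16 genomes with total 110 mutations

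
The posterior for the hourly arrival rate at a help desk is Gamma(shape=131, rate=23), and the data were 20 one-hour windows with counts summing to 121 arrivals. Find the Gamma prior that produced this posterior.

Gamma–Poisson conjugacy: posterior shape = α + Σxᵢ, posterior rate = β + n.
So α = 131 − 121 = 10 and β = 23 − 20 = 3.

Gamma(shape=10, rate=3)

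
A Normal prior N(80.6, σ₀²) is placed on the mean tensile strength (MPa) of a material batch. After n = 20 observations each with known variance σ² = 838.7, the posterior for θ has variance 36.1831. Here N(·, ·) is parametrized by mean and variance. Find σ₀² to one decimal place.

σ₀² = 263.8

Posterior precision equals prior precision plus data precision: 1/σ_n² = 1/σ₀² + n/σ².
So 1/σ₀² = 1/36.1831 − 20/838.7 = 0.027637 − 0.023846 = 0.003791.
Hence σ₀² = 1/0.003791 ≈ 263.8.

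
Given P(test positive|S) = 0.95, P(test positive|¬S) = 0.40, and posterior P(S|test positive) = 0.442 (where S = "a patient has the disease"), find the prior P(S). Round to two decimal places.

P(S) = 0.25

Bayes' rule in odds form gives O(S|E) = O(S)·[P(E|S)/P(E|¬S)], hence O(S) = O(S|E)/LR.
Posterior odds = 0.442/(1−0.442) = 0.7921. LR = 0.95/0.40 = 2.3750.
Prior odds = 0.7921/2.3750 = 0.3335, so P(S) = 0.3335/(1+0.3335) ≈ 0.25.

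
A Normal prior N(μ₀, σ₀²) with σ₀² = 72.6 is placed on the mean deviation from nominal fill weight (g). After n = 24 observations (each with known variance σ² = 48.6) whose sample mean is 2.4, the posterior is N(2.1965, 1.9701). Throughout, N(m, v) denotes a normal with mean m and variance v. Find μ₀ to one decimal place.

μ₀ = -5.1

With known observation variance, the Normal–Normal posterior has precision τ_n = τ₀ + n/σ² and mean μ_n = (τ₀μ₀ + (n/σ²)x̄)/τ_n.
Here τ₀ = 1/72.6 = 0.013774 and τ_data = 24/48.6 = 0.493827, so τ_n = 0.507601.
Rearranging for μ₀: μ₀ = (μ_n·τ_n − τ_data·x̄)/τ₀ = (2.1965·0.507601 − 0.493827·2.4) / 0.013774 = -0.070239/0.013774 ≈ -5.1.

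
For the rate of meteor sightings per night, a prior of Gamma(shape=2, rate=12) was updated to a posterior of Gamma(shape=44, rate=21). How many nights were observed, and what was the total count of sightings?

A Gamma(α, β) prior (rate parametrization) on a Poisson rate with n observations summing to S gives posterior Gamma(α+S, β+n).
Matching: Σxᵢ = 44 − 2 = 42 and n = 21 − 12 = 9.

n = 9 nights with total 42 sightings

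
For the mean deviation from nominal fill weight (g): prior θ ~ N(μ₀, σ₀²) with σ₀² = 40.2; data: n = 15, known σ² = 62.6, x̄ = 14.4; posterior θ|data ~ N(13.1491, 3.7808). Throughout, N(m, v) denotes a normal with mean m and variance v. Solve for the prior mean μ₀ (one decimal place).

With known observation variance, the Normal–Normal posterior has precision τ_n = τ₀ + n/σ² and mean μ_n = (τ₀μ₀ + (n/σ²)x̄)/τ_n.
Here τ₀ = 1/40.2 = 0.024876 and τ_data = 15/62.6 = 0.239617, so τ_n = 0.264493.
Rearranging for μ₀: μ₀ = (μ_n·τ_n − τ_data·x̄)/τ₀ = (13.1491·0.264493 − 0.239617·14.4) / 0.024876 = 0.027360/0.024876 ≈ 1.1.

μ₀ = 1.1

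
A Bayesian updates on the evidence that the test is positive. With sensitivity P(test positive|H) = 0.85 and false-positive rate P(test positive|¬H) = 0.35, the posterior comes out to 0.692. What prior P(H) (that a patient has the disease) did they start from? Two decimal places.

Bayes' rule in odds form gives O(H|E) = O(H)·[P(E|H)/P(E|¬H)], hence O(H) = O(H|E)/LR.
Posterior odds = 0.692/(1−0.692) = 2.2468. LR = 0.85/0.35 = 2.4286.
Prior odds = 2.2468/2.4286 = 0.9251, so P(H) = 0.9251/(1+0.9251) ≈ 0.48.

P(H) = 0.48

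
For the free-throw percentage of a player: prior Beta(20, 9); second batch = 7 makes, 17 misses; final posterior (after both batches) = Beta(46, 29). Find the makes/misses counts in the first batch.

19 makes and 3 misses

Sequential conjugate updates are equivalent to a single update on the pooled data, so total successes = posterior α − prior α and total failures = posterior β − prior β.
Total across both batches: 46−20=26 makes, 29−9=20 misses.
Subtract the second batch: 26−7=19 makes and 20−17=3 misses.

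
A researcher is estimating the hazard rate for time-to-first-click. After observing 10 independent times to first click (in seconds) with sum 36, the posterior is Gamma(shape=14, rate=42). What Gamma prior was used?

Gamma–exponential conjugacy: posterior shape = α + n, posterior rate = β + Σtᵢ.
So α = 14 − 10 = 4 and β = 42 − 36 = 6.

Gamma(shape=4, rate=6)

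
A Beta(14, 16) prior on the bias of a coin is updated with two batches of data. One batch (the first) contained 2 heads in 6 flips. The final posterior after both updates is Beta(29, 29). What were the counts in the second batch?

Sequential conjugate updates are equivalent to a single update on the pooled data, so total successes = posterior α − prior α and total failures = posterior β − prior β.
Total across both batches: 29−14=15 heads, 29−16=13 tails.
Subtract the first batch: 15−2=13 heads and 13−4=9 tails.

13 heads and 9 tails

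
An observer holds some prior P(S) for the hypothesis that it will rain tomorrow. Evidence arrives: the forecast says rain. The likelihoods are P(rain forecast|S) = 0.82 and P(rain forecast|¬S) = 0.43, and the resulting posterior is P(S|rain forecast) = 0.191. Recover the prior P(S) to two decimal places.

P(S) = 0.11

In odds form, posterior odds = prior odds × likelihood ratio, so prior odds = posterior odds ÷ LR.
Posterior odds = 0.191/(1−0.191) = 0.2361. LR = 0.82/0.43 = 1.9070.
Prior odds = 0.2361/1.9070 = 0.1238, so P(S) = 0.1238/(1+0.1238) ≈ 0.11.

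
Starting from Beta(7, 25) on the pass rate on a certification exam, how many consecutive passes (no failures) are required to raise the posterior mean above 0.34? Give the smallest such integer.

After k passes and 0 failures the posterior is Beta(7+k, 25), with mean (7+k)/(7+25+k).
Set (7+k)/(32+k) > 0.34 and solve: k > (0.34·32 − 7)/(1 − 0.34) = 5.879.
The smallest integer exceeding 5.879 is 6, and checking k=6: (13)/(38) = 0.3421 > 0.34.

k = 6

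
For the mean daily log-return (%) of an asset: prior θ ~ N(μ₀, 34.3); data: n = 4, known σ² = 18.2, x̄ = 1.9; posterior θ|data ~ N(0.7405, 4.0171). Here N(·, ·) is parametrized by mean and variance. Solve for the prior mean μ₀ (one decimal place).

With known observation variance, the Normal–Normal posterior has precision τ_n = τ₀ + n/σ² and mean μ_n = (τ₀μ₀ + (n/σ²)x̄)/τ_n.
Here τ₀ = 1/34.3 = 0.029155 and τ_data = 4/18.2 = 0.219780, so τ_n = 0.248935.
Rearranging for μ₀: μ₀ = (μ_n·τ_n − τ_data·x̄)/τ₀ = (0.7405·0.248935 − 0.219780·1.9) / 0.029155 = -0.233246/0.029155 ≈ -8.0.

μ₀ = -8.0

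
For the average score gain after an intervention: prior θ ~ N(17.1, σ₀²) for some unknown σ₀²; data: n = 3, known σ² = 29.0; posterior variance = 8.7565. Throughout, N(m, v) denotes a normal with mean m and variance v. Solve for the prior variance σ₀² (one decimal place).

For the Normal–Normal model with known σ², precisions add: τ_n = τ₀ + n/σ².
So 1/σ₀² = 1/8.7565 − 3/29.0 = 0.114201 − 0.103448 = 0.010753.
Hence σ₀² = 1/0.010753 ≈ 93.0.

σ₀² = 93.0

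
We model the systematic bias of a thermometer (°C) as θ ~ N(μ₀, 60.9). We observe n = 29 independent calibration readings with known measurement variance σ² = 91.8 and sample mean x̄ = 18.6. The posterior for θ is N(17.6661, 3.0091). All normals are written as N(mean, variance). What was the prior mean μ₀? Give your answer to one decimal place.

μ₀ = -0.3

With known observation variance, the Normal–Normal posterior has precision τ_n = τ₀ + n/σ² and mean μ_n = (τ₀μ₀ + (n/σ²)x̄)/τ_n.
Here τ₀ = 1/60.9 = 0.016420 and τ_data = 29/91.8 = 0.315904, so τ_n = 0.332324.
Rearranging for μ₀: μ₀ = (μ_n·τ_n − τ_data·x̄)/τ₀ = (17.6661·0.332324 − 0.315904·18.6) / 0.016420 = -0.004945/0.016420 ≈ -0.3.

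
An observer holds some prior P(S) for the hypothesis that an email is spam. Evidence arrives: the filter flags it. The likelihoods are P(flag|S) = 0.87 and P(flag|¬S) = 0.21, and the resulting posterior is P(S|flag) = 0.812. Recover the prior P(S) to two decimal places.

P(S) = 0.51

In odds form, posterior odds = prior odds × likelihood ratio, so prior odds = posterior odds ÷ LR.
Posterior odds = 0.812/(1−0.812) = 4.3191. LR = 0.87/0.21 = 4.1429.
Prior odds = 4.3191/4.1429 = 1.0425, so P(S) = 1.0425/(1+1.0425) ≈ 0.51.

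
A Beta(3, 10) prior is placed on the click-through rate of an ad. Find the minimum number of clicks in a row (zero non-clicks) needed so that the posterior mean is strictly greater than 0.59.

k = 12

After k clicks and 0 non-clicks the posterior is Beta(3+k, 10), with mean (3+k)/(3+10+k).
Set (3+k)/(13+k) > 0.59 and solve: k > (0.59·13 − 3)/(1 − 0.59) = 11.390.
The smallest integer exceeding 11.390 is 12.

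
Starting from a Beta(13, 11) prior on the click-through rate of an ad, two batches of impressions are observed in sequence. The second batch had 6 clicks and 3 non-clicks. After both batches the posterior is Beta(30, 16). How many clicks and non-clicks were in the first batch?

Because Beta–binomial updating is additive in the counts, the combined data contributed (α_post−α_prior, β_post−β_prior) successes and failures.
Total across both batches: 30−13=17 clicks, 16−11=5 non-clicks.
Subtract the second batch: 17−6=11 clicks and 5−3=2 non-clicks.

11 clicks and 2 non-clicks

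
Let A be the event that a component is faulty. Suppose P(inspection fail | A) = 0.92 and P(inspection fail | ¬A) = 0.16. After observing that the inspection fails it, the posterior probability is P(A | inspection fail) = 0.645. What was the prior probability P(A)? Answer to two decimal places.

P(A) = 0.24

Bayes' rule in odds form gives O(A|E) = O(A)·[P(E|A)/P(E|¬A)], hence O(A) = O(A|E)/LR.
Posterior odds = 0.645/(1−0.645) = 1.8169. LR = 0.92/0.16 = 5.7500.
Prior odds = 1.8169/5.7500 = 0.3160, so P(A) = 0.3160/(1+0.3160) ≈ 0.24.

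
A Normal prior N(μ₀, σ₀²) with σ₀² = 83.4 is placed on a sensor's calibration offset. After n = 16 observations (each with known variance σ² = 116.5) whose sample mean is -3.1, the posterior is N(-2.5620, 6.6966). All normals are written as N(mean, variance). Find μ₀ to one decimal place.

The posterior mean is a precision-weighted average: μ_n = (τ₀μ₀ + τ_data·x̄)/(τ₀+τ_data), with τ₀=1/σ₀² and τ_data=n/σ².
Here τ₀ = 1/83.4 = 0.011990 and τ_data = 16/116.5 = 0.137339, so τ_n = 0.149329.
Rearranging for μ₀: μ₀ = (μ_n·τ_n − τ_data·x̄)/τ₀ = (-2.5620·0.149329 − 0.137339·-3.1) / 0.011990 = 0.043170/0.011990 ≈ 3.6.

μ₀ = 3.6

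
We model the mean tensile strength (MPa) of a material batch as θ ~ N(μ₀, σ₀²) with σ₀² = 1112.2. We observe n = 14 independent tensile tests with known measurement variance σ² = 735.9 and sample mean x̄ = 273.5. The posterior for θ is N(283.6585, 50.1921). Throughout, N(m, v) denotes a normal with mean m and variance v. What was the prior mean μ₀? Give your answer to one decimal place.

μ₀ = 498.6

The posterior mean is a precision-weighted average: μ_n = (τ₀μ₀ + τ_data·x̄)/(τ₀+τ_data), with τ₀=1/σ₀² and τ_data=n/σ².
Here τ₀ = 1/1112.2 = 0.000899 and τ_data = 14/735.9 = 0.019024, so τ_n = 0.019923.
Rearranging for μ₀: μ₀ = (μ_n·τ_n − τ_data·x̄)/τ₀ = (283.6585·0.019923 − 0.019024·273.5) / 0.000899 = 0.448264/0.000899 ≈ 498.6.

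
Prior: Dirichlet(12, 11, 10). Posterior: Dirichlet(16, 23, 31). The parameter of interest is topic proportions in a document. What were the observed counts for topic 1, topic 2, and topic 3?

For a Dirichlet(α) prior with multinomial counts c, the posterior is Dirichlet(α + c) componentwise.
Counts are posterior − prior componentwise: 16−12=4, 23−11=12, 31−10=21.

counts (4, 12, 21)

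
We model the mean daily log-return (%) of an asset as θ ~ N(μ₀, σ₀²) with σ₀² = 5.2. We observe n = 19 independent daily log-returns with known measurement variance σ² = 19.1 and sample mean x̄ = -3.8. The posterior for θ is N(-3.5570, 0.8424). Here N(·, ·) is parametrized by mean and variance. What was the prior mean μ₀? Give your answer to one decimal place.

The posterior mean is a precision-weighted average: μ_n = (τ₀μ₀ + τ_data·x̄)/(τ₀+τ_data), with τ₀=1/σ₀² and τ_data=n/σ².
Here τ₀ = 1/5.2 = 0.192308 and τ_data = 19/19.1 = 0.994764, so τ_n = 1.187072.
Rearranging for μ₀: μ₀ = (μ_n·τ_n − τ_data·x̄)/τ₀ = (-3.5570·1.187072 − 0.994764·-3.8) / 0.192308 = -0.442312/0.192308 ≈ -2.3.

μ₀ = -2.3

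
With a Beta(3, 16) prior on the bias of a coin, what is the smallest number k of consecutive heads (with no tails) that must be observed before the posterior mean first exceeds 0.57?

k = 19

After k heads and 0 tails the posterior is Beta(3+k, 16), with mean (3+k)/(3+16+k).
Set (3+k)/(19+k) > 0.57 and solve: k > (0.57·19 − 3)/(1 − 0.57) = 18.209.
The smallest integer exceeding 18.209 is 19, and checking k=19: (22)/(38) = 0.5789 > 0.57.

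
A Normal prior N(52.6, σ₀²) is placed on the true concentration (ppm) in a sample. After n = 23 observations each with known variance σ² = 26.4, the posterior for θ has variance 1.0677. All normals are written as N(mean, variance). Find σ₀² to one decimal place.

σ₀² = 15.3

For the Normal–Normal model with known σ², precisions add: τ_n = τ₀ + n/σ².
So 1/σ₀² = 1/1.0677 − 23/26.4 = 0.936593 − 0.871212 = 0.065381.
Hence σ₀² = 1/0.065381 ≈ 15.3.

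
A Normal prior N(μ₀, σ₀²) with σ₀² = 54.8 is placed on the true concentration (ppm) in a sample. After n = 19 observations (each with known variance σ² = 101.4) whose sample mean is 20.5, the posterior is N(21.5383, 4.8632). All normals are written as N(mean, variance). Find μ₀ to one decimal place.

μ₀ = 32.2

With known observation variance, the Normal–Normal posterior has precision τ_n = τ₀ + n/σ² and mean μ_n = (τ₀μ₀ + (n/σ²)x̄)/τ_n.
Here τ₀ = 1/54.8 = 0.018248 and τ_data = 19/101.4 = 0.187377, so τ_n = 0.205625.
Rearranging for μ₀: μ₀ = (μ_n·τ_n − τ_data·x̄)/τ₀ = (21.5383·0.205625 − 0.187377·20.5) / 0.018248 = 0.587584/0.018248 ≈ 32.2.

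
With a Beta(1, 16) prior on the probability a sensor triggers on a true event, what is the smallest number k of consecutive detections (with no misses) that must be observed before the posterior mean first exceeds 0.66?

k = 31

After k detections and 0 misses the posterior is Beta(1+k, 16), with mean (1+k)/(1+16+k).
Set (1+k)/(17+k) > 0.66 and solve: k > (0.66·17 − 1)/(1 − 0.66) = 30.059.
The smallest integer exceeding 30.059 is 31.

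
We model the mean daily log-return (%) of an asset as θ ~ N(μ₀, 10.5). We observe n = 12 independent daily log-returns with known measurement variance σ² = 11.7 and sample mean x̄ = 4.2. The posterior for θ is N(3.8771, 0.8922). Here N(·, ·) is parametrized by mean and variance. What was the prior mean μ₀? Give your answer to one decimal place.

The posterior mean is a precision-weighted average: μ_n = (τ₀μ₀ + τ_data·x̄)/(τ₀+τ_data), with τ₀=1/σ₀² and τ_data=n/σ².
Here τ₀ = 1/10.5 = 0.095238 and τ_data = 12/11.7 = 1.025641, so τ_n = 1.120879.
Rearranging for μ₀: μ₀ = (μ_n·τ_n − τ_data·x̄)/τ₀ = (3.8771·1.120879 − 1.025641·4.2) / 0.095238 = 0.038068/0.095238 ≈ 0.4.

μ₀ = 0.4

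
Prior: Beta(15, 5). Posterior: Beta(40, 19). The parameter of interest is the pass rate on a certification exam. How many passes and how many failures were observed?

A Beta(α, β) prior with s successes and f failures in binomial data gives a Beta(α+s, β+f) posterior.
So s = 40 − 15 = 25 and f = 19 − 5 = 14.

25 passes and 14 failures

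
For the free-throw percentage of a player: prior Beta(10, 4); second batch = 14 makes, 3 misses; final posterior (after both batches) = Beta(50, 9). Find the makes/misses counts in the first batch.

26 makes and 2 misses

Because Beta–binomial updating is additive in the counts, the combined data contributed (α_post−α_prior, β_post−β_prior) successes and failures.
Total across both batches: 50−10=40 makes, 9−4=5 misses.
Subtract the second batch: 40−14=26 makes and 5−3=2 misses.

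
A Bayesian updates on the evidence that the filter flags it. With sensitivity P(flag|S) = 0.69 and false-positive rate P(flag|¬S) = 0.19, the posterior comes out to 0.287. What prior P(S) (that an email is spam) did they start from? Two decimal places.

P(S) = 0.10

Bayes' rule in odds form gives O(S|E) = O(S)·[P(E|S)/P(E|¬S)], hence O(S) = O(S|E)/LR.
Posterior odds = 0.287/(1−0.287) = 0.4025. LR = 0.69/0.19 = 3.6316.
Prior odds = 0.4025/3.6316 = 0.1108, so P(S) = 0.1108/(1+0.1108) ≈ 0.10.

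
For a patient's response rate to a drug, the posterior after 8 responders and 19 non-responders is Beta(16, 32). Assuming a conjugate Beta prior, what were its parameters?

Under Beta–binomial conjugacy the posterior parameters are (a+s, b+f).
Subtract the data counts: 16−8=8, 32−19=13.

Beta(8, 13)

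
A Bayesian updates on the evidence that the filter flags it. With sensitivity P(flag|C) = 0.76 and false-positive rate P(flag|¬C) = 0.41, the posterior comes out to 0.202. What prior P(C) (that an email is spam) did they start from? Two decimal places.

In odds form, posterior odds = prior odds × likelihood ratio, so prior odds = posterior odds ÷ LR.
Posterior odds = 0.202/(1−0.202) = 0.2531. LR = 0.76/0.41 = 1.8537.
Prior odds = 0.2531/1.8537 = 0.1365, so P(C) = 0.1365/(1+0.1365) ≈ 0.12.

P(C) = 0.12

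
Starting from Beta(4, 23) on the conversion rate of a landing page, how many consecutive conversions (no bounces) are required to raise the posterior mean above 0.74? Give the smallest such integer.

k = 62

After k conversions and 0 bounces the posterior is Beta(4+k, 23), with mean (4+k)/(4+23+k).
Set (4+k)/(27+k) > 0.74 and solve: k > (0.74·27 − 4)/(1 − 0.74) = 61.462.
The smallest integer exceeding 61.462 is 62, and checking k=62: (66)/(89) = 0.7416 > 0.74.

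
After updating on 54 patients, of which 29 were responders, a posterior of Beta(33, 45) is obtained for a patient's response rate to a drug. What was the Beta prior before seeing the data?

Beta(4, 20)

A Beta(a, b) prior with s successes and f failures in binomial data gives a Beta(a+s, b+f) posterior.
So a = 33 − 29 = 4 and b = 45 − 25 = 20.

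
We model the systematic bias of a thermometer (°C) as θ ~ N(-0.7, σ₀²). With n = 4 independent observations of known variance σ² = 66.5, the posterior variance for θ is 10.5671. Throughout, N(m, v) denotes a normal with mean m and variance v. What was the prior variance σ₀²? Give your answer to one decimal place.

σ₀² = 29.0

Posterior precision equals prior precision plus data precision: 1/σ_n² = 1/σ₀² + n/σ².
So 1/σ₀² = 1/10.5671 − 4/66.5 = 0.094633 − 0.060150 = 0.034483.
Hence σ₀² = 1/0.034483 ≈ 29.0.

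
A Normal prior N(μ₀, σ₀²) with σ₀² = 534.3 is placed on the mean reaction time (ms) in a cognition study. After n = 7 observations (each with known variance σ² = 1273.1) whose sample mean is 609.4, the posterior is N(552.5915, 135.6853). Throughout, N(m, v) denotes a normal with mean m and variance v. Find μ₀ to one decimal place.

μ₀ = 385.7

With known observation variance, the Normal–Normal posterior has precision τ_n = τ₀ + n/σ² and mean μ_n = (τ₀μ₀ + (n/σ²)x̄)/τ_n.
Here τ₀ = 1/534.3 = 0.001872 and τ_data = 7/1273.1 = 0.005498, so τ_n = 0.007370.
Rearranging for μ₀: μ₀ = (μ_n·τ_n − τ_data·x̄)/τ₀ = (552.5915·0.007370 − 0.005498·609.4) / 0.001872 = 0.722118/0.001872 ≈ 385.7.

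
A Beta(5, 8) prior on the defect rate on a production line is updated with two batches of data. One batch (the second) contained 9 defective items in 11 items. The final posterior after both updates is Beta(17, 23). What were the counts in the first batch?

3 defective items and 13 good items

Because Beta–binomial updating is additive in the counts, the combined data contributed (α_post−α_prior, β_post−β_prior) successes and failures.
Total across both batches: 17−5=12 defective items, 23−8=15 good items.
Subtract the second batch: 12−9=3 defective items and 15−2=13 good items.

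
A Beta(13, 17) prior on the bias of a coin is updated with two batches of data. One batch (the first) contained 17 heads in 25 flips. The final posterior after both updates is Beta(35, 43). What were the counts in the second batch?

5 heads and 18 tails

Because Beta–binomial updating is additive in the counts, the combined data contributed (α_post−α_prior, β_post−β_prior) successes and failures.
Total across both batches: 35−13=22 heads, 43−17=26 tails.
Subtract the first batch: 22−17=5 heads and 26−8=18 tails.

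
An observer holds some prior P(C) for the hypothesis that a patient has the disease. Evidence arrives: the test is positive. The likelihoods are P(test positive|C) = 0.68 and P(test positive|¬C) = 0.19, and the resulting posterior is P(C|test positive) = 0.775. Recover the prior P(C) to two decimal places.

Bayes' rule in odds form gives O(C|E) = O(C)·[P(E|C)/P(E|¬C)], hence O(C) = O(C|E)/LR.
Posterior odds = 0.775/(1−0.775) = 3.4444. LR = 0.68/0.19 = 3.5789.
Prior odds = 3.4444/3.5789 = 0.9624, so P(C) = 0.9624/(1+0.9624) ≈ 0.49.

P(C) = 0.49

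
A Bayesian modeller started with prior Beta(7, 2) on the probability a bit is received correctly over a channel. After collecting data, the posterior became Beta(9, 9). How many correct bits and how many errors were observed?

2 correct bits and 7 errors

Under Beta–binomial conjugacy the posterior parameters are (a+s, b+f).
Match parameters: s=9−7=2, f=9−2=7.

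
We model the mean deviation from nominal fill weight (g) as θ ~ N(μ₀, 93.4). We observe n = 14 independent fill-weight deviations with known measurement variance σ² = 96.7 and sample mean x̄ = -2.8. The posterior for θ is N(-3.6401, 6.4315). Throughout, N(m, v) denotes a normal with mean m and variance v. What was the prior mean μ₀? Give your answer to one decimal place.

μ₀ = -15.0

With known observation variance, the Normal–Normal posterior has precision τ_n = τ₀ + n/σ² and mean μ_n = (τ₀μ₀ + (n/σ²)x̄)/τ_n.
Here τ₀ = 1/93.4 = 0.010707 and τ_data = 14/96.7 = 0.144778, so τ_n = 0.155485.
Rearranging for μ₀: μ₀ = (μ_n·τ_n − τ_data·x̄)/τ₀ = (-3.6401·0.155485 − 0.144778·-2.8) / 0.010707 = -0.160603/0.010707 ≈ -15.0.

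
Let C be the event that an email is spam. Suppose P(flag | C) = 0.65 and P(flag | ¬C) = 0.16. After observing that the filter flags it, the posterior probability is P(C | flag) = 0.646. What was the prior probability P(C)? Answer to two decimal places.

P(C) = 0.31

Bayes' rule in odds form gives O(C|E) = O(C)·[P(E|C)/P(E|¬C)], hence O(C) = O(C|E)/LR.
Posterior odds = 0.646/(1−0.646) = 1.8249. LR = 0.65/0.16 = 4.0625.
Prior odds = 1.8249/4.0625 = 0.4492, so P(C) = 0.4492/(1+0.4492) ≈ 0.31.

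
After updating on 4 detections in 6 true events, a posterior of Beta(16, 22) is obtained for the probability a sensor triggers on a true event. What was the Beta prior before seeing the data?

Beta(12, 20)

A Beta(α, β) prior with s successes and f failures in binomial data gives a Beta(α+s, β+f) posterior.
So α = 16 − 4 = 12 and β = 22 − 2 = 20.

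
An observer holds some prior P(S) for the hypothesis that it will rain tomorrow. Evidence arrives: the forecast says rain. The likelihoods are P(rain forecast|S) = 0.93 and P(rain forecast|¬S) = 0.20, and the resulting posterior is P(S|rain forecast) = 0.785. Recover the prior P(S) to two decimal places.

P(S) = 0.44

In odds form, posterior odds = prior odds × likelihood ratio, so prior odds = posterior odds ÷ LR.
Posterior odds = 0.785/(1−0.785) = 3.6512. LR = 0.93/0.20 = 4.6500.
Prior odds = 3.6512/4.6500 = 0.7852, so P(S) = 0.7852/(1+0.7852) ≈ 0.44.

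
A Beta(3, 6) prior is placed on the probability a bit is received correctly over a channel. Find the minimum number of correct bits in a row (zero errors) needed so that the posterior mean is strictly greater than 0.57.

k = 5

After k correct bits and 0 errors the posterior is Beta(3+k, 6), with mean (3+k)/(3+6+k).
Set (3+k)/(9+k) > 0.57 and solve: k > (0.57·9 − 3)/(1 − 0.57) = 4.953.
The smallest integer exceeding 4.953 is 5.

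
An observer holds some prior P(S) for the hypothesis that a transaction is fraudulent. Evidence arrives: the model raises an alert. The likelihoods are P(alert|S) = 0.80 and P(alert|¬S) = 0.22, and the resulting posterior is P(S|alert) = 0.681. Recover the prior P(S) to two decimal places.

In odds form, posterior odds = prior odds × likelihood ratio, so prior odds = posterior odds ÷ LR.
Posterior odds = 0.681/(1−0.681) = 2.1348. LR = 0.80/0.22 = 3.6364.
Prior odds = 2.1348/3.6364 = 0.5871, so P(S) = 0.5871/(1+0.5871) ≈ 0.37.

P(S) = 0.37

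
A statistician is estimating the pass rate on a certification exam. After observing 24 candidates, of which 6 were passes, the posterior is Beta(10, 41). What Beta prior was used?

A Beta(α, β) prior with s successes and f failures in binomial data gives a Beta(α+s, β+f) posterior.
Subtract the data counts: 10−6=4, 41−18=23.

Beta(4, 23)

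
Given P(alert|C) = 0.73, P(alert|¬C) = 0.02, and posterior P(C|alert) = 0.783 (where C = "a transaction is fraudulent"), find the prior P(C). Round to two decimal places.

In odds form, posterior odds = prior odds × likelihood ratio, so prior odds = posterior odds ÷ LR.
Posterior odds = 0.783/(1−0.783) = 3.6083. LR = 0.73/0.02 = 36.5000.
Prior odds = 3.6083/36.5000 = 0.0989, so P(C) = 0.0989/(1+0.0989) ≈ 0.09.

P(C) = 0.09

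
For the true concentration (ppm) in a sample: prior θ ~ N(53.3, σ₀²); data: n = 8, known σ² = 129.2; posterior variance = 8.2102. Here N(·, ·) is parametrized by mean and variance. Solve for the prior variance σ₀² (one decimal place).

σ₀² = 16.7

Posterior precision equals prior precision plus data precision: 1/σ_n² = 1/σ₀² + n/σ².
So 1/σ₀² = 1/8.2102 − 8/129.2 = 0.121800 − 0.061920 = 0.059880.
Hence σ₀² = 1/0.059880 ≈ 16.7.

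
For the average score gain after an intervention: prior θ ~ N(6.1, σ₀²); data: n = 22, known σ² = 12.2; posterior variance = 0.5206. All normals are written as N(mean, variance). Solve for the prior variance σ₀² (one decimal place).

σ₀² = 8.5

For the Normal–Normal model with known σ², precisions add: τ_n = τ₀ + n/σ².
So 1/σ₀² = 1/0.5206 − 22/12.2 = 1.920861 − 1.803279 = 0.117582.
Hence σ₀² = 1/0.117582 ≈ 8.5.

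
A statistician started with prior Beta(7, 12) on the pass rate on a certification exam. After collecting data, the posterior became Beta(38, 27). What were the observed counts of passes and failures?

31 passes and 15 failures

Under Beta–binomial conjugacy the posterior parameters are (a+s, b+f).
Match parameters: s=38−7=31, f=27−12=15.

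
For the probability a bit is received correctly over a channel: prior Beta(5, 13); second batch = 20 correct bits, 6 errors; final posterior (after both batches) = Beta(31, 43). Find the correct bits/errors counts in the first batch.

6 correct bits and 24 errors

Because Beta–binomial updating is additive in the counts, the combined data contributed (α_post−α_prior, β_post−β_prior) successes and failures.
Total across both batches: 31−5=26 correct bits, 43−13=30 errors.
Subtract the second batch: 26−20=6 correct bits and 30−6=24 errors.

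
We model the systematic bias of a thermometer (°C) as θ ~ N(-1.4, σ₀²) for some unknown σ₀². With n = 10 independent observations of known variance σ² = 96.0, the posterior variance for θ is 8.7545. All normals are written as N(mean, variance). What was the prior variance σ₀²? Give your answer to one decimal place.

Posterior precision equals prior precision plus data precision: 1/σ_n² = 1/σ₀² + n/σ².
So 1/σ₀² = 1/8.7545 − 10/96.0 = 0.114227 − 0.104167 = 0.010060.
Hence σ₀² = 1/0.010060 ≈ 99.4.

σ₀² = 99.4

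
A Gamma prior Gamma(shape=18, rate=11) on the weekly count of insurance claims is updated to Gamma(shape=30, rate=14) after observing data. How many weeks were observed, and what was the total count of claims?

A Gamma(α, β) prior (rate parametrization) on a Poisson rate with n observations summing to S gives posterior Gamma(α+S, β+n).
Matching: Σxᵢ = 30 − 18 = 12 and n = 14 − 11 = 3.

n = 3 weeks with total 12 claims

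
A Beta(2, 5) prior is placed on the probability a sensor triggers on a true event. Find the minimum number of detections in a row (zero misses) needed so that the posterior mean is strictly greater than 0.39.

After k detections and 0 misses the posterior is Beta(2+k, 5), with mean (2+k)/(2+5+k).
Set (2+k)/(7+k) > 0.39 and solve: k > (0.39·7 − 2)/(1 − 0.39) = 1.197.
The smallest integer exceeding 1.197 is 2.

k = 2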